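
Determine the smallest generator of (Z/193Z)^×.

5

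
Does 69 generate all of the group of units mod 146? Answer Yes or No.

No

φ(146) = φ(2)·φ(73) = 1·72 = 72 = 2^3 · 3^2.
It suffices to check that the order of 69 is not a proper divisor of 72: compute 69^(72/q) for q ∈ {2, 3}.
69^36 ≡ 1 (mod 146)  [q = 2: ≡ 1 ✗]
69^24 ≡ 81 (mod 146)  [q = 3: ≢ 1 ✓]
The check at q = 2 fails, so 69 generates a proper subgroup.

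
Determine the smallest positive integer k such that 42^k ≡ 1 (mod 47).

23

Since 42 ∈ (Z/47Z)^×, its order divides φ(47) = 47 − 1 = 46 = 2 · 23.
Divisors of 46: 1, 2, 23, 46.
Test each divisor d:
42^1 ≡ 42 (mod 47)
42^2 ≡ 25 (mod 47)
42^23 ≡ 1 (mod 47) ✓
Hence ord(42) = 23.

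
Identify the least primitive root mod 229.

φ(229) = 229 − 1 = 228 = 2^2 · 3 · 19.
g is a primitive root iff g^(228/q) ≢ 1 (mod 229) for each prime q ∈ {2, 3, 19}.
g = 2: 2^114 ≡ 228; 2^76 ≡ 1 — hits 1, so not a primitive root.
g = 3: 3^114 ≡ 1 — hits 1, so not a primitive root.
g = 4: 4^114 ≡ 1 — hits 1, so not a primitive root.
g = 5: 5^114 ≡ 1 — hits 1, so not a primitive root.
g = 6: 6^114 ≡ 228; 6^76 ≡ 134; 6^12 ≡ 165 — none is 1, so 6 is a primitive root.
The smallest primitive root modulo 229 is 6.

6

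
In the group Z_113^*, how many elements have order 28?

12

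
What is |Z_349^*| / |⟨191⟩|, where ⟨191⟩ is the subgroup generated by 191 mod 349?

2

The order of 191 must divide φ(349) = 349 − 1 = 348 = 2^2 · 3 · 29.
Divisors of 348: 1, 2, 3, 4, 6, 12, 29, 58, 87, 116, 174, 348.
Check 191^d mod 349 for each divisor in increasing order:
191^1 ≡ 191
191^2 ≡ 185
191^3 ≡ 86
191^4 ≡ 23
191^6 ≡ 67
191^12 ≡ 301
191^29 ≡ 123
191^58 ≡ 122
191^87 ≡ 348
191^116 ≡ 226
191^174 ≡ 1
The order of 191 is 174, so the subgroup it generates has 174 elements.
The index is φ(349) / ord(191) = 348 / 174 = 2.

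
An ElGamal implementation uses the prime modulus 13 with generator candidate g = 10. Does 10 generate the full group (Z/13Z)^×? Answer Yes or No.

φ(13) = 13 − 1 = 12 = 2^2 · 3.
Test 10^(12/q) mod 13 for each prime factor q of 12:
10^6 ≡ 1 (mod 13)  [q = 2: ≡ 1 ✗]
10^4 ≡ 3 (mod 13)  [q = 3: ≢ 1 ✓]
10^6 ≡ 1 shows ord(10) | 6, strictly less than φ(13); not a primitive root.

No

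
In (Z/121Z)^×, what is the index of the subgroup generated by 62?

The order of 62 must divide φ(121) = φ(11^2) = 11·(11−1) = 110 = 2 · 5 · 11.
Divisors of 110: 1, 2, 5, 10, 11, 22, 55, 110.
Test each divisor d:
62^1 ≡ 62
62^2 ≡ 93
62^5 ≡ 87
62^10 ≡ 67
62^11 ≡ 40
62^22 ≡ 27
62^55 ≡ 120
62^110 ≡ 1
The order of 62 is 110, so the subgroup it generates has 110 elements.
[(Z/121Z)^× : ⟨62⟩] = 110/110 = 1.

1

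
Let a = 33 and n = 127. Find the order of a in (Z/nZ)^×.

42

Since 33 ∈ (Z/127Z)^×, its order divides φ(127) = 127 − 1 = 126 = 2 · 3^2 · 7.
Divisors of 126: 1, 2, 3, 6, 7, 9, 14, 18, 21, 42, 63, 126.
Check 33^d mod 127 for each divisor in increasing order:
33^1 ≡ 33 (mod 127)
33^2 ≡ 73 (mod 127)
33^3 ≡ 123 (mod 127)
33^6 ≡ 16 (mod 127)
33^7 ≡ 20 (mod 127)
33^9 ≡ 63 (mod 127)
33^14 ≡ 19 (mod 127)
33^18 ≡ 32 (mod 127)
33^21 ≡ 126 (mod 127)
33^42 ≡ 1 (mod 127) ✓
The smallest such exponent is 42, so the order of 33 is 42.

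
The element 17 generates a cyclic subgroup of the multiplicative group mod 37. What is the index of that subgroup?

Since 17 ∈ (Z/37Z)^×, its order divides φ(37) = 37 − 1 = 36 = 2^2 · 3^2.
Divisors of 36: 1, 2, 3, 4, 6, 9, 12, 18, 36.
Test each divisor d:
17^1 ≡ 17 (mod 37)
17^2 ≡ 30 (mod 37)
17^3 ≡ 29 (mod 37)
17^4 ≡ 12 (mod 37)
17^6 ≡ 27 (mod 37)
17^9 ≡ 6 (mod 37)
17^12 ≡ 26 (mod 37)
17^18 ≡ 36 (mod 37)
17^36 ≡ 1 (mod 37) ✓
So ord_37(17) = 36, hence |⟨17⟩| = 36.
[(Z/37Z)^× : ⟨17⟩] = 36/36 = 1.

1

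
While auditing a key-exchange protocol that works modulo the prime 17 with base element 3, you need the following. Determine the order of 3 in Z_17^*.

16

The order of 3 must divide φ(17) = 17 − 1 = 16 = 2^4.
Divisors of 16: 1, 2, 4, 8, 16.
Compute 3^d (mod 17) for the divisors d until we hit 1:
3^1 ≡ 3
3^2 ≡ 9
3^4 ≡ 13
3^8 ≡ 16
3^16 ≡ 1
The smallest such exponent is 16, so the order of 3 is 16.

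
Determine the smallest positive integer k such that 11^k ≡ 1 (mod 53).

26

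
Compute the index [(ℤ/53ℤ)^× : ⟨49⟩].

4

The order of 49 must divide φ(53) = 53 − 1 = 52 = 2^2 · 13.
Divisors of 52: 1, 2, 4, 13, 26, 52.
Check 49^d mod 53 for each divisor in increasing order:
49^1 ≡ 49 (mod 53)
49^2 ≡ 16 (mod 53)
49^4 ≡ 44 (mod 53)
49^13 ≡ 1 (mod 53) ✓
Thus |⟨49⟩| = ord(49) = 13.
The index is φ(53) / ord(49) = 52 / 13 = 4.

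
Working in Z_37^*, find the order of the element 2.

The order of 2 must divide φ(37) = 37 − 1 = 36 = 2^2 · 3^2.
Divisors of 36: 1, 2, 3, 4, 6, 9, 12, 18, 36.
Check 2^d mod 37 for each divisor in increasing order:
2^1 ≡ 2
2^2 ≡ 4
2^3 ≡ 8
2^4 ≡ 16
2^6 ≡ 27
2^9 ≡ 31
2^12 ≡ 26
2^18 ≡ 36
2^36 ≡ 1
Therefore the multiplicative order of 2 modulo 37 is 36.

36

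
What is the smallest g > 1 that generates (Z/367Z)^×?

6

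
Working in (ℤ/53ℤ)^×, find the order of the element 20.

52

ord(20) | φ(53) = 53 − 1 = 52 = 2^2 · 13.
Divisors of 52: 1, 2, 4, 13, 26, 52.
Evaluate successive powers at the divisors of 52:
20^1 ≡ 20 (mod 53)
20^2 ≡ 29 (mod 53)
20^4 ≡ 46 (mod 53)
20^13 ≡ 30 (mod 53)
20^26 ≡ 52 (mod 53)
20^52 ≡ 1 (mod 53) ✓
Therefore the multiplicative order of 20 modulo 53 is 52.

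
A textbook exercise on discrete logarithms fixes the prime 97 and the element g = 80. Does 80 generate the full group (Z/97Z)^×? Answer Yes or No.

Yes

φ(97) = 97 − 1 = 96 = 2^5 · 3.
Test 80^(96/q) mod 97 for each prime factor q of 96:
80^48 ≡ 96 (mod 97)  [q = 2: ≢ 1 ✓]
80^32 ≡ 61 (mod 97)  [q = 3: ≢ 1 ✓]
All checks pass, so 80 has order 96 and is a primitive root modulo 97.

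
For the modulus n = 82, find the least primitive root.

φ(82) = φ(2)·φ(41) = 1·40 = 40 = 2^3 · 5.
Test candidates g = 2, 3, … against the prime factors q ∈ {2, 5} of φ(82): g is a generator iff g^(40/q) ≢ 1 for every such q.
g = 2: gcd(2, 82) = 2 > 1, not a unit — skip.
g = 3: 3^20 ≡ 81; 3^8 ≡ 1 — hits 1, so not a primitive root.
g = 4: gcd(4, 82) = 2 > 1, not a unit — skip.
g = 5: 5^20 ≡ 1 — hits 1, so not a primitive root.
g = 6: gcd(6, 82) = 2 > 1, not a unit — skip.
g = 7: 7^20 ≡ 81; 7^8 ≡ 37 — none is 1, so 7 is a primitive root.
So 7 is the smallest generator of (Z/82Z)^×.

7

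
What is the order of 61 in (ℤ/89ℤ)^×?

88

By Lagrange's theorem, ord_89(61) divides φ(89) = 89 − 1 = 88 = 2^3 · 11.
Divisors of 88: 1, 2, 4, 8, 11, 22, 44, 88.
Test each divisor d:
61^1 ≡ 61 (mod 89)
61^2 ≡ 72 (mod 89)
61^4 ≡ 22 (mod 89)
61^8 ≡ 39 (mod 89)
61^11 ≡ 52 (mod 89)
61^22 ≡ 34 (mod 89)
61^44 ≡ 88 (mod 89)
61^88 ≡ 1 (mod 89) ✓
Hence ord(61) = 88.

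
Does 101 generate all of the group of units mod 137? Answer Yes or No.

No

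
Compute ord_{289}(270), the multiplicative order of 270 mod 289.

136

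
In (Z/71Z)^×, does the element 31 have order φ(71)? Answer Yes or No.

φ(71) = 71 − 1 = 70 = 2 · 5 · 7.
It suffices to check that the order of 31 is not a proper divisor of 70: compute 31^(70/q) for q ∈ {2, 5, 7}.
31^35 ≡ 70 (mod 71)  [q = 2: ≢ 1 ✓]
31^14 ≡ 54 (mod 71)  [q = 5: ≢ 1 ✓]
31^10 ≡ 20 (mod 71)  [q = 7: ≢ 1 ✓]
All checks pass, so 31 has order 70 and is a primitive root modulo 71.

Yes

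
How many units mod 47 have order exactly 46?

22

φ(47) = 47 − 1 = 46 = 2 · 23.
(Z/47Z)^× is cyclic (|G| = 46); a cyclic group of order m has exactly φ(d) elements of each order d | m, and none otherwise.
46 = 2 · 23 divides 46, and φ(46) = 22.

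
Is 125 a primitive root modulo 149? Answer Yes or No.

φ(149) = 149 − 1 = 148 = 2^2 · 37.
Test 125^(148/q) mod 149 for each prime factor q of 148:
125^74 ≡ 1 (mod 149)  [q = 2: ≡ 1 ✗]
125^4 ≡ 102 (mod 149)  [q = 37: ≢ 1 ✓]
The check at q = 2 fails, so 125 generates a proper subgroup.

No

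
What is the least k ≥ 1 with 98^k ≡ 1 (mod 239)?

Since 98 ∈ (Z/239Z)^×, its order divides φ(239) = 239 − 1 = 238 = 2 · 7 · 17.
Divisors of 238: 1, 2, 7, 14, 17, 34, 119, 238.
Evaluate successive powers at the divisors of 238:
98^1 ≡ 98 (mod 239)
98^2 ≡ 44 (mod 239)
98^7 ≡ 1 (mod 239) ✓
Therefore the multiplicative order of 98 modulo 239 is 7.

7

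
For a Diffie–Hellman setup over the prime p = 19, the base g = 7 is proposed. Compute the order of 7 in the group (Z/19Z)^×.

3

The order of 7 must divide φ(19) = 19 − 1 = 18 = 2 · 3^2.
Divisors of 18: 1, 2, 3, 6, 9, 18.
Evaluate successive powers at the divisors of 18:
7^1 ≡ 7
7^2 ≡ 11
7^3 ≡ 1
Therefore the multiplicative order of 7 modulo 19 is 3.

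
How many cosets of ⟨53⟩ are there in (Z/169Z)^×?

Since 53 ∈ (Z/169Z)^×, its order divides φ(169) = φ(13^2) = 13·(13−1) = 156 = 2^2 · 3 · 13.
Divisors of 156: 1, 2, 3, 4, 6, 12, 13, 26, 39, 52, 78, 156.
Check 53^d mod 169 for each divisor in increasing order:
53^1 ≡ 53
53^2 ≡ 105
53^3 ≡ 157
53^4 ≡ 40
53^6 ≡ 144
53^12 ≡ 118
53^13 ≡ 1
Thus |⟨53⟩| = ord(53) = 13.
[(Z/169Z)^× : ⟨53⟩] = 156/13 = 12.

12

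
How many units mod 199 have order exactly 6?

2

φ(199) = 199 − 1 = 198 = 2 · 3^2 · 11.
In a cyclic group of order 198, there are φ(d) elements of order d for each divisor d of 198, and zero for non-divisors.
6 = 2 · 3 divides 198, and φ(6) = 2.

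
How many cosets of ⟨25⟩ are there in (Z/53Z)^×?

2

ord(25) | φ(53) = 53 − 1 = 52 = 2^2 · 13.
Divisors of 52: 1, 2, 4, 13, 26, 52.
Compute 25^d (mod 53) for the divisors d until we hit 1:
25^1 ≡ 25 (mod 53)
25^2 ≡ 42 (mod 53)
25^4 ≡ 15 (mod 53)
25^13 ≡ 52 (mod 53)
25^26 ≡ 1 (mod 53) ✓
So ord_53(25) = 26, hence |⟨25⟩| = 26.
The index is φ(53) / ord(25) = 52 / 26 = 2.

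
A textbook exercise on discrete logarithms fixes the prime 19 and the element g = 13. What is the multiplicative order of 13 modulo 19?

18

Since 13 ∈ (Z/19Z)^×, its order divides φ(19) = 19 − 1 = 18 = 2 · 3^2.
Divisors of 18: 1, 2, 3, 6, 9, 18.
Check 13^d mod 19 for each divisor in increasing order:
13^1 ≡ 13 (mod 19)
13^2 ≡ 17 (mod 19)
13^3 ≡ 12 (mod 19)
13^6 ≡ 11 (mod 19)
13^9 ≡ 18 (mod 19)
13^18 ≡ 1 (mod 19) ✓
The smallest such exponent is 18, so the order of 13 is 18.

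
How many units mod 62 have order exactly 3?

2

φ(62) = φ(2)·φ(31) = 1·30 = 30 = 2 · 3 · 5.
(Z/62Z)^× is cyclic (|G| = 30); a cyclic group of order m has exactly φ(d) elements of each order d | m, and none otherwise.
3 | 30, and φ(3) = 3 − 1 = 2.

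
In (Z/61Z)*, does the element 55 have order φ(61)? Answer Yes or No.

Yes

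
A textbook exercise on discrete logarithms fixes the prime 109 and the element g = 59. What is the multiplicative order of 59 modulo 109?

108

The order of 59 must divide φ(109) = 109 − 1 = 108 = 2^2 · 3^3.
Divisors of 108: 1, 2, 3, 4, 6, 9, 12, 18, 27, 36, 54, 108.
Check 59^d mod 109 for each divisor in increasing order:
59^1 ≡ 59 (mod 109)
59^2 ≡ 102 (mod 109)
59^3 ≡ 23 (mod 109)
59^4 ≡ 49 (mod 109)
59^6 ≡ 93 (mod 109)
59^9 ≡ 68 (mod 109)
59^12 ≡ 38 (mod 109)
59^18 ≡ 46 (mod 109)
59^27 ≡ 76 (mod 109)
59^36 ≡ 45 (mod 109)
59^54 ≡ 108 (mod 109)
59^108 ≡ 1 (mod 109) ✓
So ord_109(59) = 108.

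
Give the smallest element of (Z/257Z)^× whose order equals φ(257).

3

φ(257) = 257 − 1 = 256 = 2^8.
Test candidates g = 2, 3, … against the prime factors q ∈ {2} of φ(257): g is a generator iff g^(256/q) ≢ 1 for every such q.
g = 2: 2^128 ≡ 1 — hits 1, so not a primitive root.
g = 3: 3^128 ≡ 256 — none is 1, so 3 is a primitive root.
So 3 is the smallest generator of (Z/257Z)^×.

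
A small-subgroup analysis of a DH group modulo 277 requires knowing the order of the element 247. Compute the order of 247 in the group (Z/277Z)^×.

Since 247 ∈ (Z/277Z)^×, its order divides φ(277) = 277 − 1 = 276 = 2^2 · 3 · 23.
Divisors of 276: 1, 2, 3, 4, 6, 12, 23, 46, 69, 92, 138, 276.
Check 247^d mod 277 for each divisor in increasing order:
247^1 ≡ 247 (mod 277)
247^2 ≡ 69 (mod 277)
247^3 ≡ 146 (mod 277)
247^4 ≡ 52 (mod 277)
247^6 ≡ 264 (mod 277)
247^12 ≡ 169 (mod 277)
247^23 ≡ 276 (mod 277)
247^46 ≡ 1 (mod 277) ✓
Therefore the multiplicative order of 247 modulo 277 is 46.

46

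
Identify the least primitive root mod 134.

φ(134) = φ(2)·φ(67) = 1·66 = 66 = 2 · 3 · 11.
Test candidates g = 2, 3, … against the prime factors q ∈ {2, 3, 11} of φ(134): g is a generator iff g^(66/q) ≢ 1 for every such q.
g = 2: gcd(2, 134) = 2 > 1, not a unit — skip.
g = 3: 3^33 ≡ 133; 3^22 ≡ 1 — hits 1, so not a primitive root.
g = 4: gcd(4, 134) = 2 > 1, not a unit — skip.
g = 5: 5^33 ≡ 133; 5^22 ≡ 1 — hits 1, so not a primitive root.
g = 6: gcd(6, 134) = 2 > 1, not a unit — skip.
g = 7: 7^33 ≡ 133; 7^22 ≡ 29; 7^6 ≡ 131 — none is 1, so 7 is a primitive root.
Hence the least primitive root of 134 is 7.

7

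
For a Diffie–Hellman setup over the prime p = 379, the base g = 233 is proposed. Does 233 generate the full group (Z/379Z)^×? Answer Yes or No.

φ(379) = 379 − 1 = 378 = 2 · 3^3 · 7.
233 is a primitive root mod 379 iff 233^(φ(379)/q) ≢ 1 for every prime q | φ(379), i.e. q ∈ {2, 3, 7}.
233^189 ≡ 378 (mod 379)  [q = 2: ≢ 1 ✓]
233^126 ≡ 327 (mod 379)  [q = 3: ≢ 1 ✓]
233^54 ≡ 94 (mod 379)  [q = 7: ≢ 1 ✓]
All checks pass, so 233 has order 378 and is a primitive root modulo 379.

Yes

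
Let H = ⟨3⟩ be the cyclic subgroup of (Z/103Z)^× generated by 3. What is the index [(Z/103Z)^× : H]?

3

ord(3) | φ(103) = 103 − 1 = 102 = 2 · 3 · 17.
Divisors of 102: 1, 2, 3, 6, 17, 34, 51, 102.
Check 3^d mod 103 for each divisor in increasing order:
3^1 ≡ 3 (mod 103)
3^2 ≡ 9 (mod 103)
3^3 ≡ 27 (mod 103)
3^6 ≡ 8 (mod 103)
3^17 ≡ 102 (mod 103)
3^34 ≡ 1 (mod 103) ✓
Thus |⟨3⟩| = ord(3) = 34.
[(Z/103Z)^× : ⟨3⟩] = 102/34 = 3.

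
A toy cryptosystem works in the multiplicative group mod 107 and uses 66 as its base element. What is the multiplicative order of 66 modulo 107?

106

By Lagrange's theorem, ord_107(66) divides φ(107) = 107 − 1 = 106 = 2 · 53.
Divisors of 106: 1, 2, 53, 106.
Evaluate successive powers at the divisors of 106:
66^1 ≡ 66 (mod 107)
66^2 ≡ 76 (mod 107)
66^53 ≡ 106 (mod 107)
66^106 ≡ 1 (mod 107) ✓
So ord_107(66) = 106.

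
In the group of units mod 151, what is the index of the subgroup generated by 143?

ord(143) | φ(151) = 151 − 1 = 150 = 2 · 3 · 5^2.
Divisors of 150: 1, 2, 3, 5, 6, 10, 15, 25, 30, 50, 75, 150.
Compute 143^d (mod 151) for the divisors d until we hit 1:
143^1 ≡ 143 (mod 151)
143^2 ≡ 64 (mod 151)
143^3 ≡ 92 (mod 151)
143^5 ≡ 150 (mod 151)
143^6 ≡ 8 (mod 151)
143^10 ≡ 1 (mod 151) ✓
The order of 143 is 10, so the subgroup it generates has 10 elements.
The index is φ(151) / ord(143) = 150 / 10 = 15.

15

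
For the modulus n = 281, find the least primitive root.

φ(281) = 281 − 1 = 280 = 2^3 · 5 · 7.
g is a primitive root iff g^(280/q) ≢ 1 (mod 281) for each prime q ∈ {2, 5, 7}.
g = 2: 2^140 ≡ 1 — hits 1, so not a primitive root.
g = 3: 3^140 ≡ 280; 3^56 ≡ 86; 3^40 ≡ 249 — none is 1, so 3 is a primitive root.
So 3 is the smallest generator of (Z/281Z)^×.

3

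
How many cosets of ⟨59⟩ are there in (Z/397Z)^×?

1

The order of 59 must divide φ(397) = 397 − 1 = 396 = 2^2 · 3^2 · 11.
Divisors of 396: 1, 2, 3, 4, 6, 9, 11, 12, 18, 22, 33, 36, 44, 66, 99, 132, 198, 396.
Compute 59^d (mod 397) for the divisors d until we hit 1:
59^1 ≡ 59 (mod 397)
59^2 ≡ 305 (mod 397)
59^3 ≡ 130 (mod 397)
59^4 ≡ 127 (mod 397)
59^6 ≡ 226 (mod 397)
59^9 ≡ 2 (mod 397)
59^11 ≡ 213 (mod 397)
59^12 ≡ 260 (mod 397)
59^18 ≡ 4 (mod 397)
59^22 ≡ 111 (mod 397)
59^33 ≡ 220 (mod 397)
59^36 ≡ 16 (mod 397)
59^44 ≡ 14 (mod 397)
59^66 ≡ 363 (mod 397)
59^99 ≡ 63 (mod 397)
59^132 ≡ 362 (mod 397)
59^198 ≡ 396 (mod 397)
59^396 ≡ 1 (mod 397) ✓
Thus |⟨59⟩| = ord(59) = 396.
The index is φ(397) / ord(59) = 396 / 396 = 1.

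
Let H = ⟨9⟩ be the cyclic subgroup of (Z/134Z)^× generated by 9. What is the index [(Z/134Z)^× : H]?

6

By Lagrange's theorem, ord_134(9) divides φ(134) = φ(2)·φ(67) = 1·66 = 66 = 2 · 3 · 11.
Divisors of 66: 1, 2, 3, 6, 11, 22, 33, 66.
Test each divisor d:
9^1 ≡ 9 (mod 134)
9^2 ≡ 81 (mod 134)
9^3 ≡ 59 (mod 134)
9^6 ≡ 131 (mod 134)
9^11 ≡ 1 (mod 134) ✓
Thus |⟨9⟩| = ord(9) = 11.
The index is φ(134) / ord(9) = 66 / 11 = 6.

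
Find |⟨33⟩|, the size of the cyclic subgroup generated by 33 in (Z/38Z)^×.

18

The order of 33 must divide φ(38) = φ(2)·φ(19) = 1·18 = 18 = 2 · 3^2.
Divisors of 18: 1, 2, 3, 6, 9, 18.
Compute 33^d (mod 38) for the divisors d until we hit 1:
33^1 ≡ 33 (mod 38)
33^2 ≡ 25 (mod 38)
33^3 ≡ 27 (mod 38)
33^6 ≡ 7 (mod 38)
33^9 ≡ 37 (mod 38)
33^18 ≡ 1 (mod 38) ✓
The smallest such exponent is 18, so the order of 33 is 18.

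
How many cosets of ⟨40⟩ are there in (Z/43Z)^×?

2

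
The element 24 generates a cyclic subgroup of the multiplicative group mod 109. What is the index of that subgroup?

1

By Lagrange's theorem, ord_109(24) divides φ(109) = 109 − 1 = 108 = 2^2 · 3^3.
Divisors of 108: 1, 2, 3, 4, 6, 9, 12, 18, 27, 36, 54, 108.
Check 24^d mod 109 for each divisor in increasing order:
24^1 ≡ 24
24^2 ≡ 31
24^3 ≡ 90
24^4 ≡ 89
24^6 ≡ 34
24^9 ≡ 8
24^12 ≡ 66
24^18 ≡ 64
24^27 ≡ 76
24^36 ≡ 63
24^54 ≡ 108
24^108 ≡ 1
Thus |⟨24⟩| = ord(24) = 108.
The index is φ(109) / ord(24) = 108 / 108 = 1.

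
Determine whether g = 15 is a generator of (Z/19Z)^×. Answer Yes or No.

φ(19) = 19 − 1 = 18 = 2 · 3^2.
It suffices to check that the order of 15 is not a proper divisor of 18: compute 15^(18/q) for q ∈ {2, 3}.
15^9 ≡ 18 (mod 19)  [q = 2: ≢ 1 ✓]
15^6 ≡ 11 (mod 19)  [q = 3: ≢ 1 ✓]
All checks pass, so 15 has order 18 and is a primitive root modulo 19.

Yes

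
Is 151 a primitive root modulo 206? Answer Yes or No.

Yes

φ(206) = φ(2)·φ(103) = 1·102 = 102 = 2 · 3 · 17.
An element g generates (Z/206Z)^× iff g^(102/q) ≢ 1 (mod 206) for each prime q ∈ {2, 3, 17}.
151^51 ≡ 205 (mod 206)  [q = 2: ≢ 1 ✓]
151^34 ≡ 149 (mod 206)  [q = 3: ≢ 1 ✓]
151^6 ≡ 179 (mod 206)  [q = 17: ≢ 1 ✓]
Every test exponent gives a nontrivial residue, hence 151 generates the full group.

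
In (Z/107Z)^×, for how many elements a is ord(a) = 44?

φ(107) = 107 − 1 = 106 = 2 · 53.
In a cyclic group of order 106, there are φ(d) elements of order d for each divisor d of 106, and zero for non-divisors.
44 does not divide 106, so no element of (Z/107Z)^× has order 44.

0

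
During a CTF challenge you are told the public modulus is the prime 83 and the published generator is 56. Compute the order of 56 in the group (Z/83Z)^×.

82

Since 56 ∈ (Z/83Z)^×, its order divides φ(83) = 83 − 1 = 82 = 2 · 41.
Divisors of 82: 1, 2, 41, 82.
Check 56^d mod 83 for each divisor in increasing order:
56^1 ≡ 56
56^2 ≡ 65
56^41 ≡ 82
56^82 ≡ 1
Hence ord(56) = 82.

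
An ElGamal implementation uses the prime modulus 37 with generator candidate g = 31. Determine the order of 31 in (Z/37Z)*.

4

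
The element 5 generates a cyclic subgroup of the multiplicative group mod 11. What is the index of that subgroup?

2

ord(5) | φ(11) = 11 − 1 = 10 = 2 · 5.
Divisors of 10: 1, 2, 5, 10.
Check 5^d mod 11 for each divisor in increasing order:
5^1 ≡ 5
5^2 ≡ 3
5^5 ≡ 1
Thus |⟨5⟩| = ord(5) = 5.
The index is φ(11) / ord(5) = 10 / 5 = 2.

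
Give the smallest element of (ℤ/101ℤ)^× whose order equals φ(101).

2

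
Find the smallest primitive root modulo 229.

φ(229) = 229 − 1 = 228 = 2^2 · 3 · 19.
Test candidates g = 2, 3, … against the prime factors q ∈ {2, 3, 19} of φ(229): g is a generator iff g^(228/q) ≢ 1 for every such q.
g = 2: 2^114 ≡ 228; 2^76 ≡ 1 — hits 1, so not a primitive root.
g = 3: 3^114 ≡ 1 — hits 1, so not a primitive root.
g = 4: 4^114 ≡ 1 — hits 1, so not a primitive root.
g = 5: 5^114 ≡ 1 — hits 1, so not a primitive root.
g = 6: 6^114 ≡ 228; 6^76 ≡ 134; 6^12 ≡ 165 — none is 1, so 6 is a primitive root.
The smallest primitive root modulo 229 is 6.

6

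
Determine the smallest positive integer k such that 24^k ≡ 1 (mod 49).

42

Since 24 ∈ (Z/49Z)^×, its order divides φ(49) = φ(7^2) = 7·(7−1) = 42 = 2 · 3 · 7.
Divisors of 42: 1, 2, 3, 6, 7, 14, 21, 42.
Compute 24^d (mod 49) for the divisors d until we hit 1:
24^1 ≡ 24 (mod 49)
24^2 ≡ 37 (mod 49)
24^3 ≡ 6 (mod 49)
24^6 ≡ 36 (mod 49)
24^7 ≡ 31 (mod 49)
24^14 ≡ 30 (mod 49)
24^21 ≡ 48 (mod 49)
24^42 ≡ 1 (mod 49) ✓
Hence ord(24) = 42.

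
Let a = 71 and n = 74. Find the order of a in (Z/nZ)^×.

9

ord(71) | φ(74) = φ(2)·φ(37) = 1·36 = 36 = 2^2 · 3^2.
Divisors of 36: 1, 2, 3, 4, 6, 9, 12, 18, 36.
Check 71^d mod 74 for each divisor in increasing order:
71^1 ≡ 71 (mod 74)
71^2 ≡ 9 (mod 74)
71^3 ≡ 47 (mod 74)
71^4 ≡ 7 (mod 74)
71^6 ≡ 63 (mod 74)
71^9 ≡ 1 (mod 74) ✓
The smallest such exponent is 9, so the order of 71 is 9.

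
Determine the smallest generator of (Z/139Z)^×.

2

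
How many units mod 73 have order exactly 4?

2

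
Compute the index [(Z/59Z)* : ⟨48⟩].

By Lagrange's theorem, ord_59(48) divides φ(59) = 59 − 1 = 58 = 2 · 29.
Divisors of 58: 1, 2, 29, 58.
Test each divisor d:
48^1 ≡ 48 (mod 59)
48^2 ≡ 3 (mod 59)
48^29 ≡ 1 (mod 59) ✓
The order of 48 is 29, so the subgroup it generates has 29 elements.
The index is φ(59) / ord(48) = 58 / 29 = 2.

2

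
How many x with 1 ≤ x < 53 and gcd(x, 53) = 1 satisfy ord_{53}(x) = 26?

φ(53) = 53 − 1 = 52 = 2^2 · 13.
Since (Z/53Z)^× is cyclic of order 52, the number of elements of order d is φ(d) when d | 52 and 0 otherwise.
26 = 2 · 13 divides 52, and φ(26) = 12.

12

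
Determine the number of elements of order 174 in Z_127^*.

φ(127) = 127 − 1 = 126 = 2 · 3^2 · 7.
In a cyclic group of order 126, there are φ(d) elements of order d for each divisor d of 126, and zero for non-divisors.
Here 126 is not a multiple of 174, so there are no elements of order 174.

0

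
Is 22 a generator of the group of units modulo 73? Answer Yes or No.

φ(73) = 73 − 1 = 72 = 2^3 · 3^2.
It suffices to check that the order of 22 is not a proper divisor of 72: compute 22^(72/q) for q ∈ {2, 3}.
22^36 ≡ 72 (mod 73)  [q = 2: ≢ 1 ✓]
22^24 ≡ 1 (mod 73)  [q = 3: ≡ 1 ✗]
The check at q = 3 fails, so 22 generates a proper subgroup.

No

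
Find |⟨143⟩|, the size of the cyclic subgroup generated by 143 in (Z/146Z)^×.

12

By Lagrange's theorem, ord_146(143) divides φ(146) = φ(2)·φ(73) = 1·72 = 72 = 2^3 · 3^2.
Divisors of 72: 1, 2, 3, 4, 6, 8, 9, 12, 18, 24, 36, 72.
Test each divisor d:
143^1 ≡ 143
143^2 ≡ 9
143^3 ≡ 119
143^4 ≡ 81
143^6 ≡ 145
143^8 ≡ 137
143^9 ≡ 27
143^12 ≡ 1
The smallest such exponent is 12, so the order of 143 is 12.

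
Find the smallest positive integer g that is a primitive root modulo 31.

3

φ(31) = 31 − 1 = 30 = 2 · 3 · 5.
g is a primitive root iff g^(30/q) ≢ 1 (mod 31) for each prime q ∈ {2, 3, 5}.
g = 2: 2^15 ≡ 1 — hits 1, so not a primitive root.
g = 3: 3^15 ≡ 30; 3^10 ≡ 25; 3^6 ≡ 16 — none is 1, so 3 is a primitive root.
The smallest primitive root modulo 31 is 3.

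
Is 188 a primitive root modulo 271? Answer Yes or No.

No

φ(271) = 271 − 1 = 270 = 2 · 3^3 · 5.
An element g generates (Z/271Z)^× iff g^(270/q) ≢ 1 (mod 271) for each prime q ∈ {2, 3, 5}.
188^135 ≡ 270 (mod 271)  [q = 2: ≢ 1 ✓]
188^90 ≡ 28 (mod 271)  [q = 3: ≢ 1 ✓]
188^54 ≡ 1 (mod 271)  [q = 5: ≡ 1 ✗]
Since 188^54 ≡ 1, the order of 188 divides 54 < 270, so 188 is not a primitive root.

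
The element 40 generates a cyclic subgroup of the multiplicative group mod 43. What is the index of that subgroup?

The order of 40 must divide φ(43) = 43 − 1 = 42 = 2 · 3 · 7.
Divisors of 42: 1, 2, 3, 6, 7, 14, 21, 42.
Evaluate successive powers at the divisors of 42:
40^1 ≡ 40
40^2 ≡ 9
40^3 ≡ 16
40^6 ≡ 41
40^7 ≡ 6
40^14 ≡ 36
40^21 ≡ 1
So ord_43(40) = 21, hence |⟨40⟩| = 21.
The index is φ(43) / ord(40) = 42 / 21 = 2.

2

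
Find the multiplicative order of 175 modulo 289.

272

Since 175 ∈ (Z/289Z)^×, its order divides φ(289) = φ(17^2) = 17·(17−1) = 272 = 2^4 · 17.
Divisors of 272: 1, 2, 4, 8, 16, 17, 34, 68, 136, 272.
Check 175^d mod 289 for each divisor in increasing order:
175^1 ≡ 175
175^2 ≡ 280
175^4 ≡ 81
175^8 ≡ 203
175^16 ≡ 171
175^17 ≡ 158
175^34 ≡ 110
175^68 ≡ 251
175^136 ≡ 288
175^272 ≡ 1
Hence ord(175) = 272.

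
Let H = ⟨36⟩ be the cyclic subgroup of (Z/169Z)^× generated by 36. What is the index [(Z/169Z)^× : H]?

The order of 36 must divide φ(169) = φ(13^2) = 13·(13−1) = 156 = 2^2 · 3 · 13.
Divisors of 156: 1, 2, 3, 4, 6, 12, 13, 26, 39, 52, 78, 156.
Check 36^d mod 169 for each divisor in increasing order:
36^1 ≡ 36 (mod 169)
36^2 ≡ 113 (mod 169)
36^3 ≡ 12 (mod 169)
36^4 ≡ 94 (mod 169)
36^6 ≡ 144 (mod 169)
36^12 ≡ 118 (mod 169)
36^13 ≡ 23 (mod 169)
36^26 ≡ 22 (mod 169)
36^39 ≡ 168 (mod 169)
36^52 ≡ 146 (mod 169)
36^78 ≡ 1 (mod 169) ✓
So ord_169(36) = 78, hence |⟨36⟩| = 78.
[(Z/169Z)^× : ⟨36⟩] = 156/78 = 2.

2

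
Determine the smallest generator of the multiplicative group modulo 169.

2

φ(169) = φ(13^2) = 13·(13−1) = 156 = 2^2 · 3 · 13.
g is a primitive root iff g^(156/q) ≢ 1 (mod 169) for each prime q ∈ {2, 3, 13}.
g = 2: 2^78 ≡ 168; 2^52 ≡ 146; 2^12 ≡ 40 — none is 1, so 2 is a primitive root.
The smallest primitive root modulo 169 is 2.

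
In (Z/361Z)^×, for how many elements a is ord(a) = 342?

108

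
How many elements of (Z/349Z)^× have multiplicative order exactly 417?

φ(349) = 349 − 1 = 348 = 2^2 · 3 · 29.
(Z/349Z)^× is cyclic (|G| = 348); a cyclic group of order m has exactly φ(d) elements of each order d | m, and none otherwise.
Here 348 is not a multiple of 417, so there are no elements of order 417.

0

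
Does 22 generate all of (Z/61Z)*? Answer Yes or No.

No

φ(61) = 61 − 1 = 60 = 2^2 · 3 · 5.
Test 22^(60/q) mod 61 for each prime factor q of 60:
22^30 ≡ 1 (mod 61)  [q = 2: ≡ 1 ✗]
22^20 ≡ 47 (mod 61)  [q = 3: ≢ 1 ✓]
22^12 ≡ 9 (mod 61)  [q = 5: ≢ 1 ✓]
The check at q = 2 fails, so 22 generates a proper subgroup.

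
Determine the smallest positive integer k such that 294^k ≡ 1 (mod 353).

The order of 294 must divide φ(353) = 353 − 1 = 352 = 2^5 · 11.
Divisors of 352: 1, 2, 4, 8, 11, 16, 22, 32, 44, 88, 176, 352.
Test each divisor d:
294^1 ≡ 294 (mod 353)
294^2 ≡ 304 (mod 353)
294^4 ≡ 283 (mod 353)
294^8 ≡ 311 (mod 353)
294^11 ≡ 10 (mod 353)
294^16 ≡ 352 (mod 353)
294^22 ≡ 100 (mod 353)
294^32 ≡ 1 (mod 353) ✓
Hence ord(294) = 32.

32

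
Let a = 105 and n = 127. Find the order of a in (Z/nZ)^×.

18

The order of 105 must divide φ(127) = 127 − 1 = 126 = 2 · 3^2 · 7.
Divisors of 126: 1, 2, 3, 6, 7, 9, 14, 18, 21, 42, 63, 126.
Compute 105^d (mod 127) for the divisors d until we hit 1:
105^1 ≡ 105
105^2 ≡ 103
105^3 ≡ 20
105^6 ≡ 19
105^7 ≡ 90
105^9 ≡ 126
105^14 ≡ 99
105^18 ≡ 1
So ord_127(105) = 18.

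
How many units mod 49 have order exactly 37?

0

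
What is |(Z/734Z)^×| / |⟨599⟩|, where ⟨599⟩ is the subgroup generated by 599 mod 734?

The order of 599 must divide φ(734) = φ(2)·φ(367) = 1·366 = 366 = 2 · 3 · 61.
Divisors of 366: 1, 2, 3, 6, 61, 122, 183, 366.
Evaluate successive powers at the divisors of 366:
599^1 ≡ 599 (mod 734)
599^2 ≡ 609 (mod 734)
599^3 ≡ 727 (mod 734)
599^6 ≡ 49 (mod 734)
599^61 ≡ 733 (mod 734)
599^122 ≡ 1 (mod 734) ✓
Thus |⟨599⟩| = ord(599) = 122.
[(Z/734Z)^× : ⟨599⟩] = 366/122 = 3.

3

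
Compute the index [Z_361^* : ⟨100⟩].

2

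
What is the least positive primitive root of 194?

5

φ(194) = φ(2)·φ(97) = 1·96 = 96 = 2^5 · 3.
g is a primitive root iff g^(96/q) ≢ 1 (mod 194) for each prime q ∈ {2, 3}.
g = 2: gcd(2, 194) = 2 > 1, not a unit — skip.
g = 3: 3^48 ≡ 1 — hits 1, so not a primitive root.
g = 4: gcd(4, 194) = 2 > 1, not a unit — skip.
g = 5: 5^48 ≡ 193; 5^32 ≡ 35 — none is 1, so 5 is a primitive root.
So 5 is the smallest generator of (Z/194Z)^×.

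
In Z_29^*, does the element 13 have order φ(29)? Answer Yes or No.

No

φ(29) = 29 − 1 = 28 = 2^2 · 7.
It suffices to check that the order of 13 is not a proper divisor of 28: compute 13^(28/q) for q ∈ {2, 7}.
13^14 ≡ 1 (mod 29)  [q = 2: ≡ 1 ✗]
13^4 ≡ 25 (mod 29)  [q = 7: ≢ 1 ✓]
Since 13^14 ≡ 1, the order of 13 divides 14 < 28, so 13 is not a primitive root.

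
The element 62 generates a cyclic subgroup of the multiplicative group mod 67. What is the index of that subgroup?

6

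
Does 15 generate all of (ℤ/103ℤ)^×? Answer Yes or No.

No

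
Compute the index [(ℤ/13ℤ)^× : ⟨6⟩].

ord(6) | φ(13) = 13 − 1 = 12 = 2^2 · 3.
Divisors of 12: 1, 2, 3, 4, 6, 12.
Compute 6^d (mod 13) for the divisors d until we hit 1:
6^1 ≡ 6 (mod 13)
6^2 ≡ 10 (mod 13)
6^3 ≡ 8 (mod 13)
6^4 ≡ 9 (mod 13)
6^6 ≡ 12 (mod 13)
6^12 ≡ 1 (mod 13) ✓
Thus |⟨6⟩| = ord(6) = 12.
[(Z/13Z)^× : ⟨6⟩] = 12/12 = 1.

1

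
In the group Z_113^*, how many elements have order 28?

12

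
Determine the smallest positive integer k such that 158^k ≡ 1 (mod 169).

Since 158 ∈ (Z/169Z)^×, its order divides φ(169) = φ(13^2) = 13·(13−1) = 156 = 2^2 · 3 · 13.
Divisors of 156: 1, 2, 3, 4, 6, 12, 13, 26, 39, 52, 78, 156.
Check 158^d mod 169 for each divisor in increasing order:
158^1 ≡ 158 (mod 169)
158^2 ≡ 121 (mod 169)
158^3 ≡ 21 (mod 169)
158^4 ≡ 107 (mod 169)
158^6 ≡ 103 (mod 169)
158^12 ≡ 131 (mod 169)
158^13 ≡ 80 (mod 169)
158^26 ≡ 147 (mod 169)
158^39 ≡ 99 (mod 169)
158^52 ≡ 146 (mod 169)
158^78 ≡ 168 (mod 169)
158^156 ≡ 1 (mod 169) ✓
So ord_169(158) = 156.

156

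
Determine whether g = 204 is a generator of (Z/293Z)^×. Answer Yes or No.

Yes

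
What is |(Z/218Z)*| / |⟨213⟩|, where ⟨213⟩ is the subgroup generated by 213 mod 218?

2

Since 213 ∈ (Z/218Z)^×, its order divides φ(218) = φ(2)·φ(109) = 1·108 = 108 = 2^2 · 3^3.
Divisors of 108: 1, 2, 3, 4, 6, 9, 12, 18, 27, 36, 54, 108.
Evaluate successive powers at the divisors of 108:
213^1 ≡ 213 (mod 218)
213^2 ≡ 25 (mod 218)
213^3 ≡ 93 (mod 218)
213^4 ≡ 189 (mod 218)
213^6 ≡ 147 (mod 218)
213^9 ≡ 155 (mod 218)
213^12 ≡ 27 (mod 218)
213^18 ≡ 45 (mod 218)
213^27 ≡ 217 (mod 218)
213^36 ≡ 63 (mod 218)
213^54 ≡ 1 (mod 218) ✓
The order of 213 is 54, so the subgroup it generates has 54 elements.
Index = |(Z/218Z)^×| / |⟨213⟩| = 108 / 54 = 2.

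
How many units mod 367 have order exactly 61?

φ(367) = 367 − 1 = 366 = 2 · 3 · 61.
Since (Z/367Z)^× is cyclic of order 366, the number of elements of order d is φ(d) when d | 366 and 0 otherwise.
61 | 366, and φ(61) = 61 − 1 = 60.

60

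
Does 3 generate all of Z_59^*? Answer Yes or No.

No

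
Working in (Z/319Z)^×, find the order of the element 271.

140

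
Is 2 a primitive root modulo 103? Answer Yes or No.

No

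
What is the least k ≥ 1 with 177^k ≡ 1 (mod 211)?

Since 177 ∈ (Z/211Z)^×, its order divides φ(211) = 211 − 1 = 210 = 2 · 3 · 5 · 7.
Divisors of 210: 1, 2, 3, 5, 6, 7, 10, 14, 15, 21, 30, 35, 42, 70, 105, 210.
Evaluate successive powers at the divisors of 210:
177^1 ≡ 177 (mod 211)
177^2 ≡ 101 (mod 211)
177^3 ≡ 153 (mod 211)
177^5 ≡ 50 (mod 211)
177^6 ≡ 199 (mod 211)
177^7 ≡ 197 (mod 211)
177^10 ≡ 179 (mod 211)
177^14 ≡ 196 (mod 211)
177^15 ≡ 88 (mod 211)
177^21 ≡ 210 (mod 211)
177^30 ≡ 148 (mod 211)
177^35 ≡ 15 (mod 211)
177^42 ≡ 1 (mod 211) ✓
The smallest such exponent is 42, so the order of 177 is 42.

42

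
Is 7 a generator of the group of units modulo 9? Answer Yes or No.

No

φ(9) = φ(3^2) = 3·(3−1) = 6 = 2 · 3.
Test 7^(6/q) mod 9 for each prime factor q of 6:
7^3 ≡ 1 (mod 9)  [q = 2: ≡ 1 ✗]
7^2 ≡ 4 (mod 9)  [q = 3: ≢ 1 ✓]
The check at q = 2 fails, so 7 generates a proper subgroup.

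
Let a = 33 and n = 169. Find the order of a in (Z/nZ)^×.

156

By Lagrange's theorem, ord_169(33) divides φ(169) = φ(13^2) = 13·(13−1) = 156 = 2^2 · 3 · 13.
Divisors of 156: 1, 2, 3, 4, 6, 12, 13, 26, 39, 52, 78, 156.
Check 33^d mod 169 for each divisor in increasing order:
33^1 ≡ 33 (mod 169)
33^2 ≡ 75 (mod 169)
33^3 ≡ 109 (mod 169)
33^4 ≡ 48 (mod 169)
33^6 ≡ 51 (mod 169)
33^12 ≡ 66 (mod 169)
33^13 ≡ 150 (mod 169)
33^26 ≡ 23 (mod 169)
33^39 ≡ 70 (mod 169)
33^52 ≡ 22 (mod 169)
33^78 ≡ 168 (mod 169)
33^156 ≡ 1 (mod 169) ✓
The smallest such exponent is 156, so the order of 33 is 156.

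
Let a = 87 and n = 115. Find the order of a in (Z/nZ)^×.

The order of 87 must divide φ(115) = φ(5·23) = (5−1)·(23−1) = 4·22 = 88 = 2^3 · 11.
Divisors of 88: 1, 2, 4, 8, 11, 22, 44, 88.
Test each divisor d:
87^1 ≡ 87
87^2 ≡ 94
87^4 ≡ 96
87^8 ≡ 16
87^11 ≡ 93
87^22 ≡ 24
87^44 ≡ 1
So ord_115(87) = 44.

44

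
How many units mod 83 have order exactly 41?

40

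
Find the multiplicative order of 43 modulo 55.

ord(43) | φ(55) = φ(5·11) = (5−1)·(11−1) = 4·10 = 40 = 2^3 · 5.
Divisors of 40: 1, 2, 4, 5, 8, 10, 20, 40.
Compute 43^d (mod 55) for the divisors d until we hit 1:
43^1 ≡ 43 (mod 55)
43^2 ≡ 34 (mod 55)
43^4 ≡ 1 (mod 55) ✓
So ord_55(43) = 4.

4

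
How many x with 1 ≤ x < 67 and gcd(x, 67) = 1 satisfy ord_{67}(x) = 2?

1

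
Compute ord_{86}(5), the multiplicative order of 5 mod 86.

42

The order of 5 must divide φ(86) = φ(2)·φ(43) = 1·42 = 42 = 2 · 3 · 7.
Divisors of 42: 1, 2, 3, 6, 7, 14, 21, 42.
Test each divisor d:
5^1 ≡ 5 (mod 86)
5^2 ≡ 25 (mod 86)
5^3 ≡ 39 (mod 86)
5^6 ≡ 59 (mod 86)
5^7 ≡ 37 (mod 86)
5^14 ≡ 79 (mod 86)
5^21 ≡ 85 (mod 86)
5^42 ≡ 1 (mod 86) ✓
The smallest such exponent is 42, so the order of 5 is 42.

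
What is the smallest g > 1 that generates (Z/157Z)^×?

φ(157) = 157 − 1 = 156 = 2^2 · 3 · 13.
Test candidates g = 2, 3, … against the prime factors q ∈ {2, 3, 13} of φ(157): g is a generator iff g^(156/q) ≢ 1 for every such q.
g = 2: 2^78 ≡ 156; 2^52 ≡ 1 — hits 1, so not a primitive root.
g = 3: 3^78 ≡ 1 — hits 1, so not a primitive root.
g = 4: 4^78 ≡ 1 — hits 1, so not a primitive root.
g = 5: 5^78 ≡ 156; 5^52 ≡ 12; 5^12 ≡ 130 — none is 1, so 5 is a primitive root.
So 5 is the smallest generator of (Z/157Z)^×.

5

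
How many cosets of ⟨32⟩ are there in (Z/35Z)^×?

ord(32) | φ(35) = φ(5·7) = (5−1)·(7−1) = 4·6 = 24 = 2^3 · 3.
Divisors of 24: 1, 2, 3, 4, 6, 8, 12, 24.
Test each divisor d:
32^1 ≡ 32
32^2 ≡ 9
32^3 ≡ 8
32^4 ≡ 11
32^6 ≡ 29
32^8 ≡ 16
32^12 ≡ 1
The order of 32 is 12, so the subgroup it generates has 12 elements.
Index = |(Z/35Z)^×| / |⟨32⟩| = 24 / 12 = 2.

2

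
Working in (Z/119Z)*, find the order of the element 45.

48

Since 45 ∈ (Z/119Z)^×, its order divides φ(119) = φ(7·17) = (7−1)·(17−1) = 6·16 = 96 = 2^5 · 3.
Divisors of 96: 1, 2, 3, 4, 6, 8, 12, 16, 24, 32, 48, 96.
Evaluate successive powers at the divisors of 96:
45^1 ≡ 45 (mod 119)
45^2 ≡ 2 (mod 119)
45^3 ≡ 90 (mod 119)
45^4 ≡ 4 (mod 119)
45^6 ≡ 8 (mod 119)
45^8 ≡ 16 (mod 119)
45^12 ≡ 64 (mod 119)
45^16 ≡ 18 (mod 119)
45^24 ≡ 50 (mod 119)
45^32 ≡ 86 (mod 119)
45^48 ≡ 1 (mod 119) ✓
So ord_119(45) = 48.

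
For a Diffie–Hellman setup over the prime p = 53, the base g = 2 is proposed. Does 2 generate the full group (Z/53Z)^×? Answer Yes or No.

Yes

φ(53) = 53 − 1 = 52 = 2^2 · 13.
It suffices to check that the order of 2 is not a proper divisor of 52: compute 2^(52/q) for q ∈ {2, 13}.
2^26 ≡ 52 (mod 53)  [q = 2: ≢ 1 ✓]
2^4 ≡ 16 (mod 53)  [q = 13: ≢ 1 ✓]
All checks pass, so 2 has order 52 and is a primitive root modulo 53.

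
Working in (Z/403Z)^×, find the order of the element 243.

The order of 243 must divide φ(403) = φ(13·31) = (13−1)·(31−1) = 12·30 = 360 = 2^3 · 3^2 · 5.
Divisors of 360: 1, 2, 3, 4, 5, 6, 8, 9, 10, 12, 15, 18, 20, 24, 30, 36, 40, 45, 60, 72, 90, 120, 180, 360.
Check 243^d mod 403 for each divisor in increasing order:
243^1 ≡ 243
243^2 ≡ 211
243^3 ≡ 92
243^4 ≡ 191
243^5 ≡ 68
243^6 ≡ 1
Therefore the multiplicative order of 243 modulo 403 is 6.

6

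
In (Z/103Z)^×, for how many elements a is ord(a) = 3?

2

φ(103) = 103 − 1 = 102 = 2 · 3 · 17.
Since (Z/103Z)^× is cyclic of order 102, the number of elements of order d is φ(d) when d | 102 and 0 otherwise.
3 | 102, and φ(3) = 3 − 1 = 2.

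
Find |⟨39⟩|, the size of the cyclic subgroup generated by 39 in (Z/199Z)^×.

198

By Lagrange's theorem, ord_199(39) divides φ(199) = 199 − 1 = 198 = 2 · 3^2 · 11.
Divisors of 198: 1, 2, 3, 6, 9, 11, 18, 22, 33, 66, 99, 198.
Check 39^d mod 199 for each divisor in increasing order:
39^1 ≡ 39 (mod 199)
39^2 ≡ 128 (mod 199)
39^3 ≡ 17 (mod 199)
39^6 ≡ 90 (mod 199)
39^9 ≡ 137 (mod 199)
39^11 ≡ 24 (mod 199)
39^18 ≡ 63 (mod 199)
39^22 ≡ 178 (mod 199)
39^33 ≡ 93 (mod 199)
39^66 ≡ 92 (mod 199)
39^99 ≡ 198 (mod 199)
39^198 ≡ 1 (mod 199) ✓
The smallest such exponent is 198, so the order of 39 is 198.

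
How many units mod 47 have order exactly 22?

0

φ(47) = 47 − 1 = 46 = 2 · 23.
(Z/47Z)^× is cyclic (|G| = 46); a cyclic group of order m has exactly φ(d) elements of each order d | m, and none otherwise.
22 does not divide 46, so no element of (Z/47Z)^× has order 22.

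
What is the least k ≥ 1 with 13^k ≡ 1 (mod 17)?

4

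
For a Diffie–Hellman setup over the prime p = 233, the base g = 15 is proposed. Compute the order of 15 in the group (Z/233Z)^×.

ord(15) | φ(233) = 233 − 1 = 232 = 2^3 · 29.
Divisors of 232: 1, 2, 4, 8, 29, 58, 116, 232.
Compute 15^d (mod 233) for the divisors d until we hit 1:
15^1 ≡ 15 (mod 233)
15^2 ≡ 225 (mod 233)
15^4 ≡ 64 (mod 233)
15^8 ≡ 135 (mod 233)
15^29 ≡ 89 (mod 233)
15^58 ≡ 232 (mod 233)
15^116 ≡ 1 (mod 233) ✓
Therefore the multiplicative order of 15 modulo 233 is 116.

116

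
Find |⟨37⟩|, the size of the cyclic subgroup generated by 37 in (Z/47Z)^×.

ord(37) | φ(47) = 47 − 1 = 46 = 2 · 23.
Divisors of 46: 1, 2, 23, 46.
Evaluate successive powers at the divisors of 46:
37^1 ≡ 37
37^2 ≡ 6
37^23 ≡ 1
So ord_47(37) = 23.

23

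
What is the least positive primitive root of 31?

3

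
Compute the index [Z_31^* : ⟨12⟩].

1

By Lagrange's theorem, ord_31(12) divides φ(31) = 31 − 1 = 30 = 2 · 3 · 5.
Divisors of 30: 1, 2, 3, 5, 6, 10, 15, 30.
Compute 12^d (mod 31) for the divisors d until we hit 1:
12^1 ≡ 12 (mod 31)
12^2 ≡ 20 (mod 31)
12^3 ≡ 23 (mod 31)
12^5 ≡ 26 (mod 31)
12^6 ≡ 2 (mod 31)
12^10 ≡ 25 (mod 31)
12^15 ≡ 30 (mod 31)
12^30 ≡ 1 (mod 31) ✓
Thus |⟨12⟩| = ord(12) = 30.
[(Z/31Z)^× : ⟨12⟩] = 30/30 = 1.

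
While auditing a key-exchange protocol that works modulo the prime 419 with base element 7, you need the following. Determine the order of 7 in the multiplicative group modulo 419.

19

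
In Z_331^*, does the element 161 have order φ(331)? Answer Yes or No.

φ(331) = 331 − 1 = 330 = 2 · 3 · 5 · 11.
Test 161^(330/q) mod 331 for each prime factor q of 330:
161^165 ≡ 1 (mod 331)  [q = 2: ≡ 1 ✗]
161^110 ≡ 299 (mod 331)  [q = 3: ≢ 1 ✓]
161^66 ≡ 64 (mod 331)  [q = 5: ≢ 1 ✓]
161^30 ≡ 80 (mod 331)  [q = 11: ≢ 1 ✓]
Since 161^165 ≡ 1, the order of 161 divides 165 < 330, so 161 is not a primitive root.

No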